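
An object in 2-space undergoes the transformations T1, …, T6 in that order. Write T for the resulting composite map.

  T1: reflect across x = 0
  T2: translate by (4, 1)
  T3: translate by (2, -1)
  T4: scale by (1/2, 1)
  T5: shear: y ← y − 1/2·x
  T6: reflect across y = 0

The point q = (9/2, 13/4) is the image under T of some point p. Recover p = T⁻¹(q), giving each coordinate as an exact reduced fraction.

T1 = [-1 0 0; 0 1 0; 0 0 1]
T2·T1 = [-1 0 4; 0 1 1; 0 0 1]
T3·…·T1 = [-1 0 6; 0 1 0; 0 0 1]
T4·…·T1 = [-1/2 0 3; 0 1 0; 0 0 1]
T5·…·T1 = [-1/2 0 3; 1/4 1 -3/2; 0 0 1]
T6·…·T1 = [-1/2 0 3; -1/4 -1 3/2; 0 0 1]
det M = 1/2; M⁻¹ = [-2 0 6; 1/2 -1 0; 0 0 1]
M⁻¹ · (9/2, 13/4)ᵀ = (-3, -1)ᵀ

p = (-3, -1)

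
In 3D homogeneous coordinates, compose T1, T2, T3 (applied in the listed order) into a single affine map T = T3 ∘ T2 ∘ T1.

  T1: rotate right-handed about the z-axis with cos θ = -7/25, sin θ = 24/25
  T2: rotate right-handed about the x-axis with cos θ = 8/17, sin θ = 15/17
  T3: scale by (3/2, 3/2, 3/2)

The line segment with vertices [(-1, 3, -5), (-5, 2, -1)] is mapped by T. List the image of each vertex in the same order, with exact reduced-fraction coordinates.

image vertices: (-39/10, 909/170, -201/34), (-39/50, -123/50, -39/5)

T1 rotate right-handed about the z-axis with cos θ = -7/25, sin θ = 24/25: (-1, 3, -5) → (-13/5, -9/5, -5); (-5, 2, -1) → (-13/25, -134/25, -1)
T2 rotate right-handed about the x-axis with cos θ = 8/17, sin θ = 15/17: (-13/5, -9/5, -5) → (-13/5, 303/85, -67/17); (-13/25, -134/25, -1) → (-13/25, -41/25, -26/5)
T3 scale by (3/2, 3/2, 3/2): (-13/5, 303/85, -67/17) → (-39/10, 909/170, -201/34); (-13/25, -41/25, -26/5) → (-39/50, -123/50, -39/5)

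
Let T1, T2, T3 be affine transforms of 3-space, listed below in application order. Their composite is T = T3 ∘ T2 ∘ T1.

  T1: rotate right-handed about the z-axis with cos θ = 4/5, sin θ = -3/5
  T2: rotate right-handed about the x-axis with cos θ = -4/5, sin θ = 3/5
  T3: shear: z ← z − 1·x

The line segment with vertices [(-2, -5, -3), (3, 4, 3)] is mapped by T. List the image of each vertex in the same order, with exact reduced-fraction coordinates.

T1 rotate right-handed about the z-axis with cos θ = 4/5, sin θ = -3/5: (-2, -5, -3) → (-23/5, -14/5, -3); (3, 4, 3) → (24/5, 7/5, 3)
T2 rotate right-handed about the x-axis with cos θ = -4/5, sin θ = 3/5: (-23/5, -14/5, -3) → (-23/5, 101/25, 18/25); (24/5, 7/5, 3) → (24/5, -73/25, -39/25)
T3 shear: z ← z − 1·x: (-23/5, 101/25, 18/25) → (-23/5, 101/25, 133/25); (24/5, -73/25, -39/25) → (24/5, -73/25, -159/25)

image vertices: (-23/5, 101/25, 133/25), (24/5, -73/25, -159/25)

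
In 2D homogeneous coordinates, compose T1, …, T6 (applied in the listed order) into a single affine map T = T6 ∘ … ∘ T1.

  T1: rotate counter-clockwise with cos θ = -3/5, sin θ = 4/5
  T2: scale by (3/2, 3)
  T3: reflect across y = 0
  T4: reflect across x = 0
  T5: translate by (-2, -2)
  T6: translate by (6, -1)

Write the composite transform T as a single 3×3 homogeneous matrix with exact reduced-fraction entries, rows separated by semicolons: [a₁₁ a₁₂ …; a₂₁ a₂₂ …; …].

T = [9/10 6/5 4; -12/5 9/5 -3; 0 0 1]

T1 = [-3/5 -4/5 0; 4/5 -3/5 0; 0 0 1]
T2·T1 = [-9/10 -6/5 0; 12/5 -9/5 0; 0 0 1]
T3·…·T1 = [-9/10 -6/5 0; -12/5 9/5 0; 0 0 1]
T4·…·T1 = [9/10 6/5 0; -12/5 9/5 0; 0 0 1]
T5·…·T1 = [9/10 6/5 -2; -12/5 9/5 -2; 0 0 1]
T6·…·T1 = [9/10 6/5 4; -12/5 9/5 -3; 0 0 1]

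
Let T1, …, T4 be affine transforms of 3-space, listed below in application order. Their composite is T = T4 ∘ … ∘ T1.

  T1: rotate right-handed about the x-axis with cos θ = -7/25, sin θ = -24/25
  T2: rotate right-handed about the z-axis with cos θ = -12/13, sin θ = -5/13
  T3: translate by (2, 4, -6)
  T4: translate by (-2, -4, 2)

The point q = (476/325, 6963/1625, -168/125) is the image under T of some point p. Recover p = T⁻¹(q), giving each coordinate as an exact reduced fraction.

p = (-3, -8/5, -4)

T1 = [1 0 0 0; 0 -7/25 24/25 0; 0 -24/25 -7/25 0; 0 0 0 1]
T2·T1 = [-12/13 -7/65 24/65 0; -5/13 84/325 -288/325 0; 0 -24/25 -7/25 0; 0 0 0 1]
T3·…·T1 = [-12/13 -7/65 24/65 2; -5/13 84/325 -288/325 4; 0 -24/25 -7/25 -6; 0 0 0 1]
T4·…·T1 = [-12/13 -7/65 24/65 0; -5/13 84/325 -288/325 0; 0 -24/25 -7/25 -4; 0 0 0 1]
det M = 1; M⁻¹ = [-12/13 -5/13 0 0; -7/65 84/325 -24/25 -96/25; 24/65 -288/325 -7/25 -28/25; 0 0 0 1]
M⁻¹ · (476/325, 6963/1625, -168/125)ᵀ = (-3, -8/5, -4)ᵀ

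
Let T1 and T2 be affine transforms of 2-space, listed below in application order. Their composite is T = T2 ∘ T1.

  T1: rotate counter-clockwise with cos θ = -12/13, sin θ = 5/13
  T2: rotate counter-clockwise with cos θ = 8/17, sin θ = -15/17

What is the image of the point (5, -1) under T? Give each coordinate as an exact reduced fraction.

T(p) = (115/221, 1121/221)

T1 rotate counter-clockwise with cos θ = -12/13, sin θ = 5/13: (5, -1) → (-55/13, 37/13)
T2 rotate counter-clockwise with cos θ = 8/17, sin θ = -15/17: (-55/13, 37/13) → (115/221, 1121/221)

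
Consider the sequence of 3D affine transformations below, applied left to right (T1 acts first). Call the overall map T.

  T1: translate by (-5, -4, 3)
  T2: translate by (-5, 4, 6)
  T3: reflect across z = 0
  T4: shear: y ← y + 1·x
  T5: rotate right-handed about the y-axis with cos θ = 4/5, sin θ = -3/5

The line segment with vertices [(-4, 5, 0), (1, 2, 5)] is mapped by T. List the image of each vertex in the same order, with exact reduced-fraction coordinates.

image vertices: (-29/5, -9, -78/5), (6/5, -7, -83/5)

T1 translate by (-5, -4, 3): (-4, 5, 0) → (-9, 1, 3); (1, 2, 5) → (-4, -2, 8)
T2 translate by (-5, 4, 6): (-9, 1, 3) → (-14, 5, 9); (-4, -2, 8) → (-9, 2, 14)
T3 reflect across z = 0: (-14, 5, 9) → (-14, 5, -9); (-9, 2, 14) → (-9, 2, -14)
T4 shear: y ← y + 1·x: (-14, 5, -9) → (-14, -9, -9); (-9, 2, -14) → (-9, -7, -14)
T5 rotate right-handed about the y-axis with cos θ = 4/5, sin θ = -3/5: (-14, -9, -9) → (-29/5, -9, -78/5); (-9, -7, -14) → (6/5, -7, -83/5)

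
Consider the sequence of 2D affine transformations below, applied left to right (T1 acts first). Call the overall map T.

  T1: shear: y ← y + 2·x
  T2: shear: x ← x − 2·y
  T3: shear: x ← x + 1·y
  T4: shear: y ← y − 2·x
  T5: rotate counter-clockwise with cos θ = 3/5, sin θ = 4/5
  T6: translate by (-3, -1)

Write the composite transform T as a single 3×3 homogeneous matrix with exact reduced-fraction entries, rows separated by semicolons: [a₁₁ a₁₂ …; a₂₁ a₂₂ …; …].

T1 = [1 0 0; 2 1 0; 0 0 1]
T2·T1 = [-3 -2 0; 2 1 0; 0 0 1]
T3·…·T1 = [-1 -1 0; 2 1 0; 0 0 1]
T4·…·T1 = [-1 -1 0; 4 3 0; 0 0 1]
T5·…·T1 = [-19/5 -3 0; 8/5 1 0; 0 0 1]
T6·…·T1 = [-19/5 -3 -3; 8/5 1 -1; 0 0 1]

T = [-19/5 -3 -3; 8/5 1 -1; 0 0 1]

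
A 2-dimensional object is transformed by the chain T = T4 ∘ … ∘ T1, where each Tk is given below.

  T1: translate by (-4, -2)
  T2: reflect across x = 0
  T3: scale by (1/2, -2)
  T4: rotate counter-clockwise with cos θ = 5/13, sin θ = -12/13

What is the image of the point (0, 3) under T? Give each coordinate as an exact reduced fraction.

T1 translate by (-4, -2): (0, 3) → (-4, 1)
T2 reflect across x = 0: (-4, 1) → (4, 1)
T3 scale by (1/2, -2): (4, 1) → (2, -2)
T4 rotate counter-clockwise with cos θ = 5/13, sin θ = -12/13: (2, -2) → (-14/13, -34/13)

T(p) = (-14/13, -34/13)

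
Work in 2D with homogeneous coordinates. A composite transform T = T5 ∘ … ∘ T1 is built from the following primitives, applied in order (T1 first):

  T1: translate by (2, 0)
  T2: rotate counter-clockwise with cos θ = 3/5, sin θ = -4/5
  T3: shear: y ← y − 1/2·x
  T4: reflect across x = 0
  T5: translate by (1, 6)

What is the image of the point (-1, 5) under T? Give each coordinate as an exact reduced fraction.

T(p) = (-18/5, 59/10)

T1 translate by (2, 0): (-1, 5) → (1, 5)
T2 rotate counter-clockwise with cos θ = 3/5, sin θ = -4/5: (1, 5) → (23/5, 11/5)
T3 shear: y ← y − 1/2·x: (23/5, 11/5) → (23/5, -1/10)
T4 reflect across x = 0: (23/5, -1/10) → (-23/5, -1/10)
T5 translate by (1, 6): (-23/5, -1/10) → (-18/5, 59/10)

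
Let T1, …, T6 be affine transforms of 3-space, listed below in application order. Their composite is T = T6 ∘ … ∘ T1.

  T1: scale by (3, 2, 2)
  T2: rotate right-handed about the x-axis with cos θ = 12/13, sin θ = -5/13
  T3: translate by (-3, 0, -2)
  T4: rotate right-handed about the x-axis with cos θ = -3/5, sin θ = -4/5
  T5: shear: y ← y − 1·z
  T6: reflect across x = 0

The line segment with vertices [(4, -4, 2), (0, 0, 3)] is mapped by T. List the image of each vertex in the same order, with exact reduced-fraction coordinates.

image vertices: (-9, 358/65, 118/65), (3, 352/65, -258/65)

T1 scale by (3, 2, 2): (4, -4, 2) → (12, -8, 4); (0, 0, 3) → (0, 0, 6)
T2 rotate right-handed about the x-axis with cos θ = 12/13, sin θ = -5/13: (12, -8, 4) → (12, -76/13, 88/13); (0, 0, 6) → (0, 30/13, 72/13)
T3 translate by (-3, 0, -2): (12, -76/13, 88/13) → (9, -76/13, 62/13); (0, 30/13, 72/13) → (-3, 30/13, 46/13)
T4 rotate right-handed about the x-axis with cos θ = -3/5, sin θ = -4/5: (9, -76/13, 62/13) → (9, 476/65, 118/65); (-3, 30/13, 46/13) → (-3, 94/65, -258/65)
T5 shear: y ← y − 1·z: (9, 476/65, 118/65) → (9, 358/65, 118/65); (-3, 94/65, -258/65) → (-3, 352/65, -258/65)
T6 reflect across x = 0: (9, 358/65, 118/65) → (-9, 358/65, 118/65); (-3, 352/65, -258/65) → (3, 352/65, -258/65)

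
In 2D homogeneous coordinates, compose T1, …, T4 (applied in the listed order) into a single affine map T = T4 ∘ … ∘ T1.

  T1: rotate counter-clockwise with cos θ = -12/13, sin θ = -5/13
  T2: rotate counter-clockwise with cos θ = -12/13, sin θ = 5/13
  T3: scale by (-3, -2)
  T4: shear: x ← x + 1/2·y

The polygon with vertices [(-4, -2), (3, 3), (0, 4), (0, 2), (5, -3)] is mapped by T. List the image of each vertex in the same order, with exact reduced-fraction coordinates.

T1 rotate counter-clockwise with cos θ = -12/13, sin θ = -5/13: (-4, -2) → (38/13, 44/13); (3, 3) → (-21/13, -51/13); (0, 4) → (20/13, -48/13); (0, 2) → (10/13, -24/13); (5, -3) → (-75/13, 11/13)
T2 rotate counter-clockwise with cos θ = -12/13, sin θ = 5/13: (38/13, 44/13) → (-4, -2); (-21/13, -51/13) → (3, 3); (20/13, -48/13) → (0, 4); (10/13, -24/13) → (0, 2); (-75/13, 11/13) → (5, -3)
T3 scale by (-3, -2): (-4, -2) → (12, 4); (3, 3) → (-9, -6); (0, 4) → (0, -8); (0, 2) → (0, -4); (5, -3) → (-15, 6)
T4 shear: x ← x + 1/2·y: (12, 4) → (14, 4); (-9, -6) → (-12, -6); (0, -8) → (-4, -8); (0, -4) → (-2, -4); (-15, 6) → (-12, 6)

image vertices: (14, 4), (-12, -6), (-4, -8), (-2, -4), (-12, 6)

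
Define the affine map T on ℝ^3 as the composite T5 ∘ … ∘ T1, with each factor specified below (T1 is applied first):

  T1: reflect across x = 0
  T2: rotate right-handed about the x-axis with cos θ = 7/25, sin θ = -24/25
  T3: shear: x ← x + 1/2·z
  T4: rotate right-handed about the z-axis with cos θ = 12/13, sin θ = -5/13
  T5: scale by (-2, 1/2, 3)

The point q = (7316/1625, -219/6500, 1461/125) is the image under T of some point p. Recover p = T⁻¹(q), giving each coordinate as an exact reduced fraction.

p = (4, -4, 1/5)

T1 = [-1 0 0 0; 0 1 0 0; 0 0 1 0; 0 0 0 1]
T2·T1 = [-1 0 0 0; 0 7/25 24/25 0; 0 -24/25 7/25 0; 0 0 0 1]
T3·…·T1 = [-1 -12/25 7/50 0; 0 7/25 24/25 0; 0 -24/25 7/25 0; 0 0 0 1]
T4·…·T1 = [-12/13 -109/325 162/325 0; 5/13 144/325 541/650 0; 0 -24/25 7/25 0; 0 0 0 1]
T5·…·T1 = [24/13 218/325 -324/325 0; 5/26 72/325 541/1300 0; 0 -72/25 21/25 0; 0 0 0 1]
det M = 3; M⁻¹ = [6/13 10/13 1/6 0; -7/130 168/325 -8/25 0; -12/65 576/325 7/75 0; 0 0 0 1]
M⁻¹ · (7316/1625, -219/6500, 1461/125)ᵀ = (4, -4, 1/5)ᵀ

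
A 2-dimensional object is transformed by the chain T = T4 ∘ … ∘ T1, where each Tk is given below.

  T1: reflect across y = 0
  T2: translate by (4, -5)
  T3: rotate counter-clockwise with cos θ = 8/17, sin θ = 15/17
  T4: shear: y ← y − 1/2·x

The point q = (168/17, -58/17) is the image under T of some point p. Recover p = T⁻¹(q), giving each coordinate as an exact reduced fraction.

T1 = [1 0 0; 0 -1 0; 0 0 1]
T2·T1 = [1 0 4; 0 -1 -5; 0 0 1]
T3·…·T1 = [8/17 15/17 107/17; 15/17 -8/17 20/17; 0 0 1]
T4·…·T1 = [8/17 15/17 107/17; 11/17 -31/34 -67/34; 0 0 1]
det M = -1; M⁻¹ = [31/34 15/17 -4; 11/17 -8/17 -5; 0 0 1]
M⁻¹ · (168/17, -58/17)ᵀ = (2, 3)ᵀ

p = (2, 3)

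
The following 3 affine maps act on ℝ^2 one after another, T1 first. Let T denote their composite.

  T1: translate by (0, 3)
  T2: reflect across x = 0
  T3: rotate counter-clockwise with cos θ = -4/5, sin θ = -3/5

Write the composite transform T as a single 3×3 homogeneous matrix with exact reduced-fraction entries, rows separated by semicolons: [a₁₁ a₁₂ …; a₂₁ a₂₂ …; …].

T = [4/5 3/5 9/5; 3/5 -4/5 -12/5; 0 0 1]

T1 = [1 0 0; 0 1 3; 0 0 1]
T2·T1 = [-1 0 0; 0 1 3; 0 0 1]
T3·…·T1 = [4/5 3/5 9/5; 3/5 -4/5 -12/5; 0 0 1]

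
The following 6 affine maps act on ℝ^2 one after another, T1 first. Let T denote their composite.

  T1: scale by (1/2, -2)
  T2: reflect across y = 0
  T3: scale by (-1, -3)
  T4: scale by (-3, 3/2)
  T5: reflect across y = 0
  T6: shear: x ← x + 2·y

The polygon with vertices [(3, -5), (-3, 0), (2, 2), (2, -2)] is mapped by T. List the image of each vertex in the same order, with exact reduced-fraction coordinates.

T1 scale by (1/2, -2): (3, -5) → (3/2, 10); (-3, 0) → (-3/2, 0); (2, 2) → (1, -4); (2, -2) → (1, 4)
T2 reflect across y = 0: (3/2, 10) → (3/2, -10); (-3/2, 0) → (-3/2, 0); (1, -4) → (1, 4); (1, 4) → (1, -4)
T3 scale by (-1, -3): (3/2, -10) → (-3/2, 30); (-3/2, 0) → (3/2, 0); (1, 4) → (-1, -12); (1, -4) → (-1, 12)
T4 scale by (-3, 3/2): (-3/2, 30) → (9/2, 45); (3/2, 0) → (-9/2, 0); (-1, -12) → (3, -18); (-1, 12) → (3, 18)
T5 reflect across y = 0: (9/2, 45) → (9/2, -45); (-9/2, 0) → (-9/2, 0); (3, -18) → (3, 18); (3, 18) → (3, -18)
T6 shear: x ← x + 2·y: (9/2, -45) → (-171/2, -45); (-9/2, 0) → (-9/2, 0); (3, 18) → (39, 18); (3, -18) → (-33, -18)

image vertices: (-171/2, -45), (-9/2, 0), (39, 18), (-33, -18)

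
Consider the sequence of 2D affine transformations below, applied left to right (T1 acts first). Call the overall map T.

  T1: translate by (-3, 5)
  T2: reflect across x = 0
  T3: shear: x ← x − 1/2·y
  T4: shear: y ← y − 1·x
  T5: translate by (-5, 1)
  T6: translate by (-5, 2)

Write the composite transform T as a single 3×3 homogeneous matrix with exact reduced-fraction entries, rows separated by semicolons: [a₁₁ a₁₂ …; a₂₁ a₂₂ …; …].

T1 = [1 0 -3; 0 1 5; 0 0 1]
T2·T1 = [-1 0 3; 0 1 5; 0 0 1]
T3·…·T1 = [-1 -1/2 1/2; 0 1 5; 0 0 1]
T4·…·T1 = [-1 -1/2 1/2; 1 3/2 9/2; 0 0 1]
T5·…·T1 = [-1 -1/2 -9/2; 1 3/2 11/2; 0 0 1]
T6·…·T1 = [-1 -1/2 -19/2; 1 3/2 15/2; 0 0 1]

T = [-1 -1/2 -19/2; 1 3/2 15/2; 0 0 1]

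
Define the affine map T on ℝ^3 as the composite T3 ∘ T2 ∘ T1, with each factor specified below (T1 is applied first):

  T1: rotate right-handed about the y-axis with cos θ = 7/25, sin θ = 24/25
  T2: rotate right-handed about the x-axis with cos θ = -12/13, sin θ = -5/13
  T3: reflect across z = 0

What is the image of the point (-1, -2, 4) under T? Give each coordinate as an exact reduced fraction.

T1 rotate right-handed about the y-axis with cos θ = 7/25, sin θ = 24/25: (-1, -2, 4) → (89/25, -2, 52/25)
T2 rotate right-handed about the x-axis with cos θ = -12/13, sin θ = -5/13: (89/25, -2, 52/25) → (89/25, 172/65, -374/325)
T3 reflect across z = 0: (89/25, 172/65, -374/325) → (89/25, 172/65, 374/325)

T(p) = (89/25, 172/65, 374/325)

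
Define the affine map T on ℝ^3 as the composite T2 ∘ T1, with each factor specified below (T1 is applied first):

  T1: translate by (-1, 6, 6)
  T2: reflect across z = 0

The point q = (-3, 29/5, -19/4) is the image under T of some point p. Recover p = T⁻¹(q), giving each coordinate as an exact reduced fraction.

T1 = [1 0 0 -1; 0 1 0 6; 0 0 1 6; 0 0 0 1]
T2·T1 = [1 0 0 -1; 0 1 0 6; 0 0 -1 -6; 0 0 0 1]
det M = -1; M⁻¹ = [1 0 0 1; 0 1 0 -6; 0 0 -1 -6; 0 0 0 1]
M⁻¹ · (-3, 29/5, -19/4)ᵀ = (-2, -1/5, -5/4)ᵀ

p = (-2, -1/5, -5/4)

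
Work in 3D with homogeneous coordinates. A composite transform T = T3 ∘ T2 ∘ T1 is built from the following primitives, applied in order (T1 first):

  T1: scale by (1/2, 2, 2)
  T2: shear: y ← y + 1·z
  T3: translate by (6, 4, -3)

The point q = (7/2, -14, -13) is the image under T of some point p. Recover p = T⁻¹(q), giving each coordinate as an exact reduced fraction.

T1 = [1/2 0 0 0; 0 2 0 0; 0 0 2 0; 0 0 0 1]
T2·T1 = [1/2 0 0 0; 0 2 2 0; 0 0 2 0; 0 0 0 1]
T3·…·T1 = [1/2 0 0 6; 0 2 2 4; 0 0 2 -3; 0 0 0 1]
det M = 2; M⁻¹ = [2 0 0 -12; 0 1/2 -1/2 -7/2; 0 0 1/2 3/2; 0 0 0 1]
M⁻¹ · (7/2, -14, -13)ᵀ = (-5, -4, -5)ᵀ

p = (-5, -4, -5)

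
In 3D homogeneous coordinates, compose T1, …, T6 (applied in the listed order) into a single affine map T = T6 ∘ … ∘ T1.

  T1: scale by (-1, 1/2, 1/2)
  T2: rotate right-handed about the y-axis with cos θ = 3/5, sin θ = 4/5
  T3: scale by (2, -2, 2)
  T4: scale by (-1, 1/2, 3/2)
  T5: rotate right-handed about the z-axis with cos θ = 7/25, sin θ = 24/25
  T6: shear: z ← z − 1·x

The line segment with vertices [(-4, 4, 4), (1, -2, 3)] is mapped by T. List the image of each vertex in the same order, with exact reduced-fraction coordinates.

image vertices: (-8/25, -206/25, -142/25), (-162/125, -109/125, 1599/250)

T1 scale by (-1, 1/2, 1/2): (-4, 4, 4) → (4, 2, 2); (1, -2, 3) → (-1, -1, 3/2)
T2 rotate right-handed about the y-axis with cos θ = 3/5, sin θ = 4/5: (4, 2, 2) → (4, 2, -2); (-1, -1, 3/2) → (3/5, -1, 17/10)
T3 scale by (2, -2, 2): (4, 2, -2) → (8, -4, -4); (3/5, -1, 17/10) → (6/5, 2, 17/5)
T4 scale by (-1, 1/2, 3/2): (8, -4, -4) → (-8, -2, -6); (6/5, 2, 17/5) → (-6/5, 1, 51/10)
T5 rotate right-handed about the z-axis with cos θ = 7/25, sin θ = 24/25: (-8, -2, -6) → (-8/25, -206/25, -6); (-6/5, 1, 51/10) → (-162/125, -109/125, 51/10)
T6 shear: z ← z − 1·x: (-8/25, -206/25, -6) → (-8/25, -206/25, -142/25); (-162/125, -109/125, 51/10) → (-162/125, -109/125, 1599/250)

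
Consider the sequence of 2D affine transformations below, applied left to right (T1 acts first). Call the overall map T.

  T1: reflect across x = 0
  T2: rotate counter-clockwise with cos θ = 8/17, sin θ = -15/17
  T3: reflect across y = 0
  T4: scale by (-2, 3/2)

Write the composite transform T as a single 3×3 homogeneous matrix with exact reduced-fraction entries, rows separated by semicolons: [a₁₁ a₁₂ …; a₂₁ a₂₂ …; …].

T1 = [-1 0 0; 0 1 0; 0 0 1]
T2·T1 = [-8/17 15/17 0; 15/17 8/17 0; 0 0 1]
T3·…·T1 = [-8/17 15/17 0; -15/17 -8/17 0; 0 0 1]
T4·…·T1 = [16/17 -30/17 0; -45/34 -12/17 0; 0 0 1]

T = [16/17 -30/17 0; -45/34 -12/17 0; 0 0 1]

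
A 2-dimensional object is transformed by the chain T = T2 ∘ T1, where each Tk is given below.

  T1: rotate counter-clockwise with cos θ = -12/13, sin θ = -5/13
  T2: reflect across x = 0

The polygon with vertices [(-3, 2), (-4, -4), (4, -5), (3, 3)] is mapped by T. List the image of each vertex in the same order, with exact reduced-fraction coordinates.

image vertices: (-46/13, -9/13), (-28/13, 68/13), (73/13, 40/13), (21/13, -51/13)

T1 rotate counter-clockwise with cos θ = -12/13, sin θ = -5/13: (-3, 2) → (46/13, -9/13); (-4, -4) → (28/13, 68/13); (4, -5) → (-73/13, 40/13); (3, 3) → (-21/13, -51/13)
T2 reflect across x = 0: (46/13, -9/13) → (-46/13, -9/13); (28/13, 68/13) → (-28/13, 68/13); (-73/13, 40/13) → (73/13, 40/13); (-21/13, -51/13) → (21/13, -51/13)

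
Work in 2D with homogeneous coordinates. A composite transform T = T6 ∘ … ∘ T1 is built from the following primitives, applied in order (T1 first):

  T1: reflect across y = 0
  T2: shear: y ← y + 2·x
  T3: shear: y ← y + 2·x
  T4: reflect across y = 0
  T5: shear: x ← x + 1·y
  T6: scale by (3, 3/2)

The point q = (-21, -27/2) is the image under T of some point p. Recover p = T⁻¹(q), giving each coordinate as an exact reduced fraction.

p = (2, -1)

T1 = [1 0 0; 0 -1 0; 0 0 1]
T2·T1 = [1 0 0; 2 -1 0; 0 0 1]
T3·…·T1 = [1 0 0; 4 -1 0; 0 0 1]
T4·…·T1 = [1 0 0; -4 1 0; 0 0 1]
T5·…·T1 = [-3 1 0; -4 1 0; 0 0 1]
T6·…·T1 = [-9 3 0; -6 3/2 0; 0 0 1]
det M = 9/2; M⁻¹ = [1/3 -2/3 0; 4/3 -2 0; 0 0 1]
M⁻¹ · (-21, -27/2)ᵀ = (2, -1)ᵀ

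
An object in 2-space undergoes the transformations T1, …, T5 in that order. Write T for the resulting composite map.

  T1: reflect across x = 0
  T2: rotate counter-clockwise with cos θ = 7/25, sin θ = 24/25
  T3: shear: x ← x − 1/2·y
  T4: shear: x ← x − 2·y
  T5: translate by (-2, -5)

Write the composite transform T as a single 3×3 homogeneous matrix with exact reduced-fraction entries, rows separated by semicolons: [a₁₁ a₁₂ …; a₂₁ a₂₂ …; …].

T = [53/25 -83/50 -2; -24/25 7/25 -5; 0 0 1]

T1 = [-1 0 0; 0 1 0; 0 0 1]
T2·T1 = [-7/25 -24/25 0; -24/25 7/25 0; 0 0 1]
T3·…·T1 = [1/5 -11/10 0; -24/25 7/25 0; 0 0 1]
T4·…·T1 = [53/25 -83/50 0; -24/25 7/25 0; 0 0 1]
T5·…·T1 = [53/25 -83/50 -2; -24/25 7/25 -5; 0 0 1]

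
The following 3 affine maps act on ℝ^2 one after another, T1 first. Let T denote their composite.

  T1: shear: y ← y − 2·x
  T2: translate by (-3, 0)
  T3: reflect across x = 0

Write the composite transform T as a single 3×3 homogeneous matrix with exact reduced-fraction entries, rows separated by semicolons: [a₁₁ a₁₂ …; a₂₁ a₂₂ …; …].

T = [-1 0 3; -2 1 0; 0 0 1]

T1 = [1 0 0; -2 1 0; 0 0 1]
T2·T1 = [1 0 -3; -2 1 0; 0 0 1]
T3·…·T1 = [-1 0 3; -2 1 0; 0 0 1]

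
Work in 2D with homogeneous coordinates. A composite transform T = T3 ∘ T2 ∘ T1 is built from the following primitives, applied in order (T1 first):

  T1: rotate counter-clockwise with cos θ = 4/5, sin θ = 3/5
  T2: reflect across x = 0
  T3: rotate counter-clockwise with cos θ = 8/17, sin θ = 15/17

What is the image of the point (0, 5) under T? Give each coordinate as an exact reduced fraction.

T(p) = (-36/17, 77/17)

T1 rotate counter-clockwise with cos θ = 4/5, sin θ = 3/5: (0, 5) → (-3, 4)
T2 reflect across x = 0: (-3, 4) → (3, 4)
T3 rotate counter-clockwise with cos θ = 8/17, sin θ = 15/17: (3, 4) → (-36/17, 77/17)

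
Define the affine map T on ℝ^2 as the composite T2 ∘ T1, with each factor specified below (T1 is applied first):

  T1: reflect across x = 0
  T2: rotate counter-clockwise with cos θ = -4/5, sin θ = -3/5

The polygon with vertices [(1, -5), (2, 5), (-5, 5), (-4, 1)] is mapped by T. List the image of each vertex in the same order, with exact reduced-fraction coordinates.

image vertices: (-11/5, 23/5), (23/5, -14/5), (-1, -7), (-13/5, -16/5)

T1 reflect across x = 0: (1, -5) → (-1, -5); (2, 5) → (-2, 5); (-5, 5) → (5, 5); (-4, 1) → (4, 1)
T2 rotate counter-clockwise with cos θ = -4/5, sin θ = -3/5: (-1, -5) → (-11/5, 23/5); (-2, 5) → (23/5, -14/5); (5, 5) → (-1, -7); (4, 1) → (-13/5, -16/5)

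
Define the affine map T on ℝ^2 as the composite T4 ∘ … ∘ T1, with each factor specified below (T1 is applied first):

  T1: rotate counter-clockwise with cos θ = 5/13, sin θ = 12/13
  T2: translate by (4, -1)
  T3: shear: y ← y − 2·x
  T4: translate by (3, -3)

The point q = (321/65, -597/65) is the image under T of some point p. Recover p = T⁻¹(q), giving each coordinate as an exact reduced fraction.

p = (-2, 7/5)

T1 = [5/13 -12/13 0; 12/13 5/13 0; 0 0 1]
T2·T1 = [5/13 -12/13 4; 12/13 5/13 -1; 0 0 1]
T3·…·T1 = [5/13 -12/13 4; 2/13 29/13 -9; 0 0 1]
T4·…·T1 = [5/13 -12/13 7; 2/13 29/13 -12; 0 0 1]
det M = 1; M⁻¹ = [29/13 12/13 -59/13; -2/13 5/13 74/13; 0 0 1]
M⁻¹ · (321/65, -597/65)ᵀ = (-2, 7/5)ᵀ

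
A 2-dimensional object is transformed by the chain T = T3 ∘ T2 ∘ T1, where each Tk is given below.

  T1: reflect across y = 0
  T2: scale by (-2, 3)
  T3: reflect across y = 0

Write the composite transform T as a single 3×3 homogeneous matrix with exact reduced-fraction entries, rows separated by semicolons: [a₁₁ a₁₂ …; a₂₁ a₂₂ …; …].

T1 = [1 0 0; 0 -1 0; 0 0 1]
T2·T1 = [-2 0 0; 0 -3 0; 0 0 1]
T3·…·T1 = [-2 0 0; 0 3 0; 0 0 1]

T = [-2 0 0; 0 3 0; 0 0 1]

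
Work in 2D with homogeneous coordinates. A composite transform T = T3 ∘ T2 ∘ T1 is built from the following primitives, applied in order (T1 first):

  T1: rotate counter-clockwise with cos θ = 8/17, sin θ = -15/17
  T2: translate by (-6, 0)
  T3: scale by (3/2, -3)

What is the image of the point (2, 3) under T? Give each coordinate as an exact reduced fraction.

T(p) = (-123/34, 18/17)

T1 rotate counter-clockwise with cos θ = 8/17, sin θ = -15/17: (2, 3) → (61/17, -6/17)
T2 translate by (-6, 0): (61/17, -6/17) → (-41/17, -6/17)
T3 scale by (3/2, -3): (-41/17, -6/17) → (-123/34, 18/17)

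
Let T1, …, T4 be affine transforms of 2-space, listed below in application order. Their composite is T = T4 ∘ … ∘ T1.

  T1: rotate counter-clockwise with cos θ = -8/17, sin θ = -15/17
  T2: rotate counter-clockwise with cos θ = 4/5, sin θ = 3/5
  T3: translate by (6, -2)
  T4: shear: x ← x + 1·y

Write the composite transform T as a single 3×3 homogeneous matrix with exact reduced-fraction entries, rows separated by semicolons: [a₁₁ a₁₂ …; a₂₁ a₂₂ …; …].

T1 = [-8/17 15/17 0; -15/17 -8/17 0; 0 0 1]
T2·T1 = [13/85 84/85 0; -84/85 13/85 0; 0 0 1]
T3·…·T1 = [13/85 84/85 6; -84/85 13/85 -2; 0 0 1]
T4·…·T1 = [-71/85 97/85 4; -84/85 13/85 -2; 0 0 1]

T = [-71/85 97/85 4; -84/85 13/85 -2; 0 0 1]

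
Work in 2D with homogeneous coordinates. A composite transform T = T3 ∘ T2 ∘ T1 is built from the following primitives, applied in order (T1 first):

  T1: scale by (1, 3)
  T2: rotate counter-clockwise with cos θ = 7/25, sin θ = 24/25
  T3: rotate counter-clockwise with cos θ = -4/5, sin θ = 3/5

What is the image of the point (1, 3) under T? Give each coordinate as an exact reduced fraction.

T(p) = (23/5, -39/5)

T1 scale by (1, 3): (1, 3) → (1, 9)
T2 rotate counter-clockwise with cos θ = 7/25, sin θ = 24/25: (1, 9) → (-209/25, 87/25)
T3 rotate counter-clockwise with cos θ = -4/5, sin θ = 3/5: (-209/25, 87/25) → (23/5, -39/5)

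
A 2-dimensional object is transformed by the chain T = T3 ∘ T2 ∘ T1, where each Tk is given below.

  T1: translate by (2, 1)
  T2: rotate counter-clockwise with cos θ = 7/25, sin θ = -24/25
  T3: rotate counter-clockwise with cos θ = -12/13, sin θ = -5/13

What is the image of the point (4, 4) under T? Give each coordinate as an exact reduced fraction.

T(p) = (-2489/325, 498/325)

T1 translate by (2, 1): (4, 4) → (6, 5)
T2 rotate counter-clockwise with cos θ = 7/25, sin θ = -24/25: (6, 5) → (162/25, -109/25)
T3 rotate counter-clockwise with cos θ = -12/13, sin θ = -5/13: (162/25, -109/25) → (-2489/325, 498/325)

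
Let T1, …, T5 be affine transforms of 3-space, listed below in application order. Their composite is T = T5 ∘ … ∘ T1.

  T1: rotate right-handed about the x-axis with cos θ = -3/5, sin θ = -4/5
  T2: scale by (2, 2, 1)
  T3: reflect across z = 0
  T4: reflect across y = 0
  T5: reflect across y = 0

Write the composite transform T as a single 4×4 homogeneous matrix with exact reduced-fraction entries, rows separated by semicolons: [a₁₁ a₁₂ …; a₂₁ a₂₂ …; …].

T = [2 0 0 0; 0 -6/5 8/5 0; 0 4/5 3/5 0; 0 0 0 1]

T1 = [1 0 0 0; 0 -3/5 4/5 0; 0 -4/5 -3/5 0; 0 0 0 1]
T2·T1 = [2 0 0 0; 0 -6/5 8/5 0; 0 -4/5 -3/5 0; 0 0 0 1]
T3·…·T1 = [2 0 0 0; 0 -6/5 8/5 0; 0 4/5 3/5 0; 0 0 0 1]
T4·…·T1 = [2 0 0 0; 0 6/5 -8/5 0; 0 4/5 3/5 0; 0 0 0 1]
T5·…·T1 = [2 0 0 0; 0 -6/5 8/5 0; 0 4/5 3/5 0; 0 0 0 1]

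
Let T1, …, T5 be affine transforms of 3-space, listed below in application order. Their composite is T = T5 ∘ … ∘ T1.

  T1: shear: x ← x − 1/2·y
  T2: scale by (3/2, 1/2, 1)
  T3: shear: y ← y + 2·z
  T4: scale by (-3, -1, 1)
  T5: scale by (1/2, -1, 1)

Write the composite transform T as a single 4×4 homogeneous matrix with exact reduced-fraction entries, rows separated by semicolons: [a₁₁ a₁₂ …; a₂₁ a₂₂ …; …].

T = [-9/4 9/8 0 0; 0 1/2 2 0; 0 0 1 0; 0 0 0 1]

T1 = [1 -1/2 0 0; 0 1 0 0; 0 0 1 0; 0 0 0 1]
T2·T1 = [3/2 -3/4 0 0; 0 1/2 0 0; 0 0 1 0; 0 0 0 1]
T3·…·T1 = [3/2 -3/4 0 0; 0 1/2 2 0; 0 0 1 0; 0 0 0 1]
T4·…·T1 = [-9/2 9/4 0 0; 0 -1/2 -2 0; 0 0 1 0; 0 0 0 1]
T5·…·T1 = [-9/4 9/8 0 0; 0 1/2 2 0; 0 0 1 0; 0 0 0 1]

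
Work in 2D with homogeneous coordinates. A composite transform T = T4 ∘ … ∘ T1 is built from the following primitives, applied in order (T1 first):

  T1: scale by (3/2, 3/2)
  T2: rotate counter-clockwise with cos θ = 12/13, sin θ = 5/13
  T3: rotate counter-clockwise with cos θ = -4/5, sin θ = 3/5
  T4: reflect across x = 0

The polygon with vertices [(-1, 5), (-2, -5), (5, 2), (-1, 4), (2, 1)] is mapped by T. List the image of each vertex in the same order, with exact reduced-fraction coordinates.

image vertices: (51/130, -993/130), (-309/65, 849/130), (1041/130, -69/65), (3/130, -402/65), (213/65, -93/130)

T1 scale by (3/2, 3/2): (-1, 5) → (-3/2, 15/2); (-2, -5) → (-3, -15/2); (5, 2) → (15/2, 3); (-1, 4) → (-3/2, 6); (2, 1) → (3, 3/2)
T2 rotate counter-clockwise with cos θ = 12/13, sin θ = 5/13: (-3/2, 15/2) → (-111/26, 165/26); (-3, -15/2) → (3/26, -105/13); (15/2, 3) → (75/13, 147/26); (-3/2, 6) → (-48/13, 129/26); (3, 3/2) → (57/26, 33/13)
T3 rotate counter-clockwise with cos θ = -4/5, sin θ = 3/5: (-111/26, 165/26) → (-51/130, -993/130); (3/26, -105/13) → (309/65, 849/130); (75/13, 147/26) → (-1041/130, -69/65); (-48/13, 129/26) → (-3/130, -402/65); (57/26, 33/13) → (-213/65, -93/130)
T4 reflect across x = 0: (-51/130, -993/130) → (51/130, -993/130); (309/65, 849/130) → (-309/65, 849/130); (-1041/130, -69/65) → (1041/130, -69/65); (-3/130, -402/65) → (3/130, -402/65); (-213/65, -93/130) → (213/65, -93/130)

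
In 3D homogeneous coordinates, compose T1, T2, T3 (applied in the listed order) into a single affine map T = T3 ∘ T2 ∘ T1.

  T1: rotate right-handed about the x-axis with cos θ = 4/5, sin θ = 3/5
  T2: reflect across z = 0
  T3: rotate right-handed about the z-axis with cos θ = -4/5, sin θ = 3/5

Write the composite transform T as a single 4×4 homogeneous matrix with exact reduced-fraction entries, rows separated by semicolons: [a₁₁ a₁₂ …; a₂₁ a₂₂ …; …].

T1 = [1 0 0 0; 0 4/5 -3/5 0; 0 3/5 4/5 0; 0 0 0 1]
T2·T1 = [1 0 0 0; 0 4/5 -3/5 0; 0 -3/5 -4/5 0; 0 0 0 1]
T3·…·T1 = [-4/5 -12/25 9/25 0; 3/5 -16/25 12/25 0; 0 -3/5 -4/5 0; 0 0 0 1]

T = [-4/5 -12/25 9/25 0; 3/5 -16/25 12/25 0; 0 -3/5 -4/5 0; 0 0 0 1]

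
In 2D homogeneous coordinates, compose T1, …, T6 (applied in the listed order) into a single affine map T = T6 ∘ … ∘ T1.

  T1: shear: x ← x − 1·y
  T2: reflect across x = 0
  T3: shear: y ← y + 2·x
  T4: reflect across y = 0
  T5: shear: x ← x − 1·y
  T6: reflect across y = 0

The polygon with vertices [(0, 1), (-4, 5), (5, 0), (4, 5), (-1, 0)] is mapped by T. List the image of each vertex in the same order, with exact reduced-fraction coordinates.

T1 shear: x ← x − 1·y: (0, 1) → (-1, 1); (-4, 5) → (-9, 5); (5, 0) → (5, 0); (4, 5) → (-1, 5); (-1, 0) → (-1, 0)
T2 reflect across x = 0: (-1, 1) → (1, 1); (-9, 5) → (9, 5); (5, 0) → (-5, 0); (-1, 5) → (1, 5); (-1, 0) → (1, 0)
T3 shear: y ← y + 2·x: (1, 1) → (1, 3); (9, 5) → (9, 23); (-5, 0) → (-5, -10); (1, 5) → (1, 7); (1, 0) → (1, 2)
T4 reflect across y = 0: (1, 3) → (1, -3); (9, 23) → (9, -23); (-5, -10) → (-5, 10); (1, 7) → (1, -7); (1, 2) → (1, -2)
T5 shear: x ← x − 1·y: (1, -3) → (4, -3); (9, -23) → (32, -23); (-5, 10) → (-15, 10); (1, -7) → (8, -7); (1, -2) → (3, -2)
T6 reflect across y = 0: (4, -3) → (4, 3); (32, -23) → (32, 23); (-15, 10) → (-15, -10); (8, -7) → (8, 7); (3, -2) → (3, 2)

image vertices: (4, 3), (32, 23), (-15, -10), (8, 7), (3, 2)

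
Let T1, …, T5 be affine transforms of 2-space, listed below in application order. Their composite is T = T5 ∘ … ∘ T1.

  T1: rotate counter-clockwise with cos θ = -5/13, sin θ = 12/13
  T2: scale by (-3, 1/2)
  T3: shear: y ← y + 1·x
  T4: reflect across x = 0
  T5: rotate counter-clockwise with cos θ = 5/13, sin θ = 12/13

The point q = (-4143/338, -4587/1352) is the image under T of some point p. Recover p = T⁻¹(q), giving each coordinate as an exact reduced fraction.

p = (5, 3/4)

T1 = [-5/13 -12/13 0; 12/13 -5/13 0; 0 0 1]
T2·T1 = [15/13 36/13 0; 6/13 -5/26 0; 0 0 1]
T3·…·T1 = [15/13 36/13 0; 21/13 67/26 0; 0 0 1]
T4·…·T1 = [-15/13 -36/13 0; 21/13 67/26 0; 0 0 1]
T5·…·T1 = [-327/169 -582/169 0; -75/169 -529/338 0; 0 0 1]
det M = 3/2; M⁻¹ = [-529/507 388/169 0; 50/169 -218/169 0; 0 0 1]
M⁻¹ · (-4143/338, -4587/1352)ᵀ = (5, 3/4)ᵀ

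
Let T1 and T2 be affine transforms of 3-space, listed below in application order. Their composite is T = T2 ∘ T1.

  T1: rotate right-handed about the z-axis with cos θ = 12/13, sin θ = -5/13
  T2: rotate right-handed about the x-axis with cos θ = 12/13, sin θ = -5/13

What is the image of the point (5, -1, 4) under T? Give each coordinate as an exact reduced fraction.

T(p) = (55/13, -184/169, 809/169)

T1 rotate right-handed about the z-axis with cos θ = 12/13, sin θ = -5/13: (5, -1, 4) → (55/13, -37/13, 4)
T2 rotate right-handed about the x-axis with cos θ = 12/13, sin θ = -5/13: (55/13, -37/13, 4) → (55/13, -184/169, 809/169)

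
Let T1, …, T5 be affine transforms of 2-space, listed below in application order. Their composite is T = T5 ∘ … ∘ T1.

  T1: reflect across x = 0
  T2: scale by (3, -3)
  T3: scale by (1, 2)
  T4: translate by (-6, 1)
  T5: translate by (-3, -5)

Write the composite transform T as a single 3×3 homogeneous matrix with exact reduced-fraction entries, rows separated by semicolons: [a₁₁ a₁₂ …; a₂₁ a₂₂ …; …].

T1 = [-1 0 0; 0 1 0; 0 0 1]
T2·T1 = [-3 0 0; 0 -3 0; 0 0 1]
T3·…·T1 = [-3 0 0; 0 -6 0; 0 0 1]
T4·…·T1 = [-3 0 -6; 0 -6 1; 0 0 1]
T5·…·T1 = [-3 0 -9; 0 -6 -4; 0 0 1]

T = [-3 0 -9; 0 -6 -4; 0 0 1]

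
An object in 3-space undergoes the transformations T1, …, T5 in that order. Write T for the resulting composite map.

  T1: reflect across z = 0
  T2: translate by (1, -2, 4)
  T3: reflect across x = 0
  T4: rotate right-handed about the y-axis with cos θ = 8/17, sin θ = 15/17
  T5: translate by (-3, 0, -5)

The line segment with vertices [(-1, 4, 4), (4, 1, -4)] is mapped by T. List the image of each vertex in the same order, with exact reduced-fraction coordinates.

image vertices: (-3, 2, -5), (29/17, -1, 54/17)

T1 reflect across z = 0: (-1, 4, 4) → (-1, 4, -4); (4, 1, -4) → (4, 1, 4)
T2 translate by (1, -2, 4): (-1, 4, -4) → (0, 2, 0); (4, 1, 4) → (5, -1, 8)
T3 reflect across x = 0: (0, 2, 0) → (0, 2, 0); (5, -1, 8) → (-5, -1, 8)
T4 rotate right-handed about the y-axis with cos θ = 8/17, sin θ = 15/17: (0, 2, 0) → (0, 2, 0); (-5, -1, 8) → (80/17, -1, 139/17)
T5 translate by (-3, 0, -5): (0, 2, 0) → (-3, 2, -5); (80/17, -1, 139/17) → (29/17, -1, 54/17)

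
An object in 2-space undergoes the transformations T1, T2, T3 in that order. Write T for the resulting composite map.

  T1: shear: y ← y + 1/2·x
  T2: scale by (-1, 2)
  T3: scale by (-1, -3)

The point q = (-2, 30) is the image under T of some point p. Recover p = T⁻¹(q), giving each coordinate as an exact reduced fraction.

T1 = [1 0 0; 1/2 1 0; 0 0 1]
T2·T1 = [-1 0 0; 1 2 0; 0 0 1]
T3·…·T1 = [1 0 0; -3 -6 0; 0 0 1]
det M = -6; M⁻¹ = [1 0 0; -1/2 -1/6 0; 0 0 1]
M⁻¹ · (-2, 30)ᵀ = (-2, -4)ᵀ

p = (-2, -4)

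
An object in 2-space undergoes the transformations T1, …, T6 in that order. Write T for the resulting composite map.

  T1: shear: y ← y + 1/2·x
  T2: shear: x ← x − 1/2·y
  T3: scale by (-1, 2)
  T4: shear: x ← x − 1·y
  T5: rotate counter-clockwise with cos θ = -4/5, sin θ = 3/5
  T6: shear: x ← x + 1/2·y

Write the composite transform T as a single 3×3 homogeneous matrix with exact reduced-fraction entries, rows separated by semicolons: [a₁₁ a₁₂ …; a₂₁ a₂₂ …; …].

T = [-1/8 -5/4 0; -37/20 -5/2 0; 0 0 1]

T1 = [1 0 0; 1/2 1 0; 0 0 1]
T2·T1 = [3/4 -1/2 0; 1/2 1 0; 0 0 1]
T3·…·T1 = [-3/4 1/2 0; 1 2 0; 0 0 1]
T4·…·T1 = [-7/4 -3/2 0; 1 2 0; 0 0 1]
T5·…·T1 = [4/5 0 0; -37/20 -5/2 0; 0 0 1]
T6·…·T1 = [-1/8 -5/4 0; -37/20 -5/2 0; 0 0 1]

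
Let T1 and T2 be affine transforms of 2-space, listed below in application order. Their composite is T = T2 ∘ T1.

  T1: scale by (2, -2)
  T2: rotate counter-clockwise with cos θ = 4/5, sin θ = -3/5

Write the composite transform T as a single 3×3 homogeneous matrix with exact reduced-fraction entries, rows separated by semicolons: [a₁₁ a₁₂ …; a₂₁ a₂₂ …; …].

T1 = [2 0 0; 0 -2 0; 0 0 1]
T2·T1 = [8/5 -6/5 0; -6/5 -8/5 0; 0 0 1]

T = [8/5 -6/5 0; -6/5 -8/5 0; 0 0 1]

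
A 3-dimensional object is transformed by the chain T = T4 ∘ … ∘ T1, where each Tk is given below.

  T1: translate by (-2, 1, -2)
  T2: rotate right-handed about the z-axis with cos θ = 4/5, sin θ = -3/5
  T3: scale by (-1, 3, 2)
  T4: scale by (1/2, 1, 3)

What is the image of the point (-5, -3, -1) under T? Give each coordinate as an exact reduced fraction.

T(p) = (17/5, 39/5, -18)

T1 translate by (-2, 1, -2): (-5, -3, -1) → (-7, -2, -3)
T2 rotate right-handed about the z-axis with cos θ = 4/5, sin θ = -3/5: (-7, -2, -3) → (-34/5, 13/5, -3)
T3 scale by (-1, 3, 2): (-34/5, 13/5, -3) → (34/5, 39/5, -6)
T4 scale by (1/2, 1, 3): (34/5, 39/5, -6) → (17/5, 39/5, -18)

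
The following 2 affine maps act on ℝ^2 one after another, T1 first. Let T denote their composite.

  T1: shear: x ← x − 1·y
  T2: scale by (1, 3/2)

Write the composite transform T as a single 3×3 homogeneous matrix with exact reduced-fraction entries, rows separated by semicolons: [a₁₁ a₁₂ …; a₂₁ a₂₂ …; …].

T1 = [1 -1 0; 0 1 0; 0 0 1]
T2·T1 = [1 -1 0; 0 3/2 0; 0 0 1]

T = [1 -1 0; 0 3/2 0; 0 0 1]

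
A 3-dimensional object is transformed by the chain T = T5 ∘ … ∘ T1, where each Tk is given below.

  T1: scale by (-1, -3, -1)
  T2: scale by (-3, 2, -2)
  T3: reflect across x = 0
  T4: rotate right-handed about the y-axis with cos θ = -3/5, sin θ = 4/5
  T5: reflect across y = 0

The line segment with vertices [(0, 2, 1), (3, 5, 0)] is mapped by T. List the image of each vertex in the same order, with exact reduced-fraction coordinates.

image vertices: (8/5, 12, -6/5), (27/5, 30, 36/5)

T1 scale by (-1, -3, -1): (0, 2, 1) → (0, -6, -1); (3, 5, 0) → (-3, -15, 0)
T2 scale by (-3, 2, -2): (0, -6, -1) → (0, -12, 2); (-3, -15, 0) → (9, -30, 0)
T3 reflect across x = 0: (0, -12, 2) → (0, -12, 2); (9, -30, 0) → (-9, -30, 0)
T4 rotate right-handed about the y-axis with cos θ = -3/5, sin θ = 4/5: (0, -12, 2) → (8/5, -12, -6/5); (-9, -30, 0) → (27/5, -30, 36/5)
T5 reflect across y = 0: (8/5, -12, -6/5) → (8/5, 12, -6/5); (27/5, -30, 36/5) → (27/5, 30, 36/5)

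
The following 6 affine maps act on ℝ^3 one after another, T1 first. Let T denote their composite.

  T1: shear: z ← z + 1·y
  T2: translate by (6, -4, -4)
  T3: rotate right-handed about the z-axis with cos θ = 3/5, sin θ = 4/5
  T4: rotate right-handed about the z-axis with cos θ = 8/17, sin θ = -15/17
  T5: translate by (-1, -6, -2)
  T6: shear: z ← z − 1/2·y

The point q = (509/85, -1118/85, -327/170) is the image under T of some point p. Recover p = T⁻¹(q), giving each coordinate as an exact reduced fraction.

T1 = [1 0 0 0; 0 1 0 0; 0 1 1 0; 0 0 0 1]
T2·T1 = [1 0 0 6; 0 1 0 -4; 0 1 1 -4; 0 0 0 1]
T3·…·T1 = [3/5 -4/5 0 34/5; 4/5 3/5 0 12/5; 0 1 1 -4; 0 0 0 1]
T4·…·T1 = [84/85 13/85 0 452/85; -13/85 84/85 0 -414/85; 0 1 1 -4; 0 0 0 1]
T5·…·T1 = [84/85 13/85 0 367/85; -13/85 84/85 0 -924/85; 0 1 1 -6; 0 0 0 1]
T6·…·T1 = [84/85 13/85 0 367/85; -13/85 84/85 0 -924/85; 13/170 43/85 1 -48/85; 0 0 0 1]
det M = 1; M⁻¹ = [84/85 -13/85 0 -504/85; 13/85 84/85 0 857/85; -13/85 -83/170 1 -347/85; 0 0 0 1]
M⁻¹ · (509/85, -1118/85, -327/170)ᵀ = (2, -2, -1/2)ᵀ

p = (2, -2, -1/2)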